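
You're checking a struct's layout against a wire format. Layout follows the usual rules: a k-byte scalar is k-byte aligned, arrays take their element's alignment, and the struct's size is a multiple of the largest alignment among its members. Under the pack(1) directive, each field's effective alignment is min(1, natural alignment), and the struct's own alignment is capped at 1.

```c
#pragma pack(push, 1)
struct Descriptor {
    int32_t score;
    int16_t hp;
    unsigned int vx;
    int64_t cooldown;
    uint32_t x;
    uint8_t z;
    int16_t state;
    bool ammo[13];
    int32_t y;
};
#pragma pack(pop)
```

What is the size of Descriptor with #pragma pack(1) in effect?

42

score at 0 (size 4, align 1) → ends 4
hp at 4 (size 2, align 1) → ends 6
vx at 6 (size 4, align 1) → ends 10
cooldown at 10 (size 8, align 1) → ends 18
x at 18 (size 4, align 1) → ends 22
z at 22 (size 1, align 1) → ends 23
state at 23 (size 2, align 1) → ends 25
ammo at 25 (size 13, align 1) → ends 38
y at 38 (size 4, align 1) → ends 42
total 42 bytes, alignment 1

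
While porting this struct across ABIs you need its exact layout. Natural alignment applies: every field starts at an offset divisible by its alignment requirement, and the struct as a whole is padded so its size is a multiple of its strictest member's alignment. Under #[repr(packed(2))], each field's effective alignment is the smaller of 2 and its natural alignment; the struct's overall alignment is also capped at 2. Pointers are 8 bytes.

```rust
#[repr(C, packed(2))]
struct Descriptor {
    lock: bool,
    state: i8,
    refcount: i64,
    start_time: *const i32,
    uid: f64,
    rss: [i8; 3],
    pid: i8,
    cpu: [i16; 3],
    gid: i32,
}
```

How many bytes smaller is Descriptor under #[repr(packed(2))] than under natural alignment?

8

natural layout:
  @0: lock [1B, align 1] → 1
  @1: state [1B, align 1] → 2
  +6 pad (align 8)
  @8: refcount [8B, align 8] → 16
  @16: start_time [8B, align 8] → 24
  @24: uid [8B, align 8] → 32
  @32: rss [3B, align 1] → 35
  @35: pid [1B, align 1] → 36
  @36: cpu [6B, align 2] → 42
  +2 pad (align 4)
  @44: gid [4B, align 4] → 48
  size 48, align 8
packed(2) layout:
  @0: lock [1B, align 1] → 1
  @1: state [1B, align 1] → 2
  @2: refcount [8B, align 2] → 10
  @10: start_time [8B, align 2] → 18
  @18: uid [8B, align 2] → 26
  @26: rss [3B, align 1] → 29
  @29: pid [1B, align 1] → 30
  @30: cpu [6B, align 2] → 36
  @36: gid [4B, align 2] → 40
  size 40, align 2
48 − 40 = 8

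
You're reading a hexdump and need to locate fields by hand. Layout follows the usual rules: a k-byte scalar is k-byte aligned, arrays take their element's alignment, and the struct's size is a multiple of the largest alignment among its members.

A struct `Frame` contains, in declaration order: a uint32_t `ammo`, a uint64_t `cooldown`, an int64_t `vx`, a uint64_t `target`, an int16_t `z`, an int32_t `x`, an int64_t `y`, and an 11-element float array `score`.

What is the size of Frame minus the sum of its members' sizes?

10

ammo at 0 (size 4, align 4) → ends 4
pad 4 to align 8 for cooldown
cooldown at 8 (size 8, align 8) → ends 16
vx at 16 (size 8, align 8) → ends 24
target at 24 (size 8, align 8) → ends 32
z at 32 (size 2, align 2) → ends 34
pad 2 to align 4 for x
x at 36 (size 4, align 4) → ends 40
y at 40 (size 8, align 8) → ends 48
score at 48 (size 44, align 4) → ends 92
tail pad 4 to reach multiple of 8
total 96 bytes, alignment 8
data bytes 86, size 96 → padding 10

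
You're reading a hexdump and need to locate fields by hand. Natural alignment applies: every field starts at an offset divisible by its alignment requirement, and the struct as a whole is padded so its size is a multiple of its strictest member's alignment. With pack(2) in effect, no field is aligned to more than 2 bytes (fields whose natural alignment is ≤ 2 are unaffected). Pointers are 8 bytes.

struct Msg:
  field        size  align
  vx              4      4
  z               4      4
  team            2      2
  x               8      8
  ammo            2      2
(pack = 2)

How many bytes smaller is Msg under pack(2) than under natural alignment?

natural layout:
  vx at 0 (size 4, align 4) → ends 4
  z at 4 (size 4, align 4) → ends 8
  team at 8 (size 2, align 2) → ends 10
  pad 6 to align 8 for x
  x at 16 (size 8, align 8) → ends 24
  ammo at 24 (size 2, align 2) → ends 26
  tail pad 6 to reach multiple of 8
  total 32 bytes, alignment 8
packed(2) layout:
  vx at 0 (size 4, align 2) → ends 4
  z at 4 (size 4, align 2) → ends 8
  team at 8 (size 2, align 2) → ends 10
  x at 10 (size 8, align 2) → ends 18
  ammo at 18 (size 2, align 2) → ends 20
  total 20 bytes, alignment 2
32 − 20 = 12

12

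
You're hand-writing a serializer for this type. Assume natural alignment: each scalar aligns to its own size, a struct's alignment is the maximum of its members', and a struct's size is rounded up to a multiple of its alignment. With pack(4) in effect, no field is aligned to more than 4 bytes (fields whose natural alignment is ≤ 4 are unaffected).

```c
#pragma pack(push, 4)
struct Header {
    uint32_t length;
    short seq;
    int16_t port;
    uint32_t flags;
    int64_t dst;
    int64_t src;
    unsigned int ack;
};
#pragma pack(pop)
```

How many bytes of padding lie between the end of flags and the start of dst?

@0: length [4B, align 4] → 4
@4: seq [2B, align 2] → 6
@6: port [2B, align 2] → 8
@8: flags [4B, align 4] → 12
@12: dst [8B, align 4] → 20

0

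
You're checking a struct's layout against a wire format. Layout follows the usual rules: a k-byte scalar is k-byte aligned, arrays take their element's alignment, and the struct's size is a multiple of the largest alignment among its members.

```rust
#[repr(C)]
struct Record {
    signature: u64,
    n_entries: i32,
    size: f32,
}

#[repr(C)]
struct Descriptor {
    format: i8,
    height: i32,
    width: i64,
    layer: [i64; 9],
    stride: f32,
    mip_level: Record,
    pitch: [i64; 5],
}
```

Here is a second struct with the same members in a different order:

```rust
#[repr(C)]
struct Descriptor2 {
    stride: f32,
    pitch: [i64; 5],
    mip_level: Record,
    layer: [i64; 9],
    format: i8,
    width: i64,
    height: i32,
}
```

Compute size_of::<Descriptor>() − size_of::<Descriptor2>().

-8

Record: signature at 0 (size 8, align 8) → ends 8; n_entries at 8 (size 4, align 4) → ends 12; size at 12 (size 4, align 4) → ends 16; total 16 bytes, alignment 8
format at 0 (size 1, align 1) → ends 1
pad 3 to align 4 for height
height at 4 (size 4, align 4) → ends 8
width at 8 (size 8, align 8) → ends 16
layer at 16 (size 72, align 8) → ends 88
stride at 88 (size 4, align 4) → ends 92
pad 4 to align 8 for mip_level
mip_level at 96 (size 16, align 8) → ends 112
pitch at 112 (size 40, align 8) → ends 152
total 152 bytes, alignment 8
— Descriptor2 —
stride at 0 (size 4, align 4) → ends 4
pad 4 to align 8 for pitch
pitch at 8 (size 40, align 8) → ends 48
mip_level at 48 (size 16, align 8) → ends 64
layer at 64 (size 72, align 8) → ends 136
format at 136 (size 1, align 1) → ends 137
pad 7 to align 8 for width
width at 144 (size 8, align 8) → ends 152
height at 152 (size 4, align 4) → ends 156
tail pad 4 to reach multiple of 8
total 160 bytes, alignment 8
152 − 160 = -8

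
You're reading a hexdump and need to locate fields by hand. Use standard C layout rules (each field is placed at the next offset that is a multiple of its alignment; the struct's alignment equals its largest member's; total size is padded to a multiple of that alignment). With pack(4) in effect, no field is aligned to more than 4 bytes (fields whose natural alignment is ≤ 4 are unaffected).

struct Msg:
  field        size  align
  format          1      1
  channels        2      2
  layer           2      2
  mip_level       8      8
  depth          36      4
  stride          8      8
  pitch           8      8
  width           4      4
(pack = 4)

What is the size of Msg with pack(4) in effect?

@0: format [1B, align 1] → 1
+1 pad (align 2)
@2: channels [2B, align 2] → 4
@4: layer [2B, align 2] → 6
+2 pad (align 4)
@8: mip_level [8B, align 4] → 16
@16: depth [36B, align 4] → 52
@52: stride [8B, align 4] → 60
@60: pitch [8B, align 4] → 68
@68: width [4B, align 4] → 72
size 72, align 4

72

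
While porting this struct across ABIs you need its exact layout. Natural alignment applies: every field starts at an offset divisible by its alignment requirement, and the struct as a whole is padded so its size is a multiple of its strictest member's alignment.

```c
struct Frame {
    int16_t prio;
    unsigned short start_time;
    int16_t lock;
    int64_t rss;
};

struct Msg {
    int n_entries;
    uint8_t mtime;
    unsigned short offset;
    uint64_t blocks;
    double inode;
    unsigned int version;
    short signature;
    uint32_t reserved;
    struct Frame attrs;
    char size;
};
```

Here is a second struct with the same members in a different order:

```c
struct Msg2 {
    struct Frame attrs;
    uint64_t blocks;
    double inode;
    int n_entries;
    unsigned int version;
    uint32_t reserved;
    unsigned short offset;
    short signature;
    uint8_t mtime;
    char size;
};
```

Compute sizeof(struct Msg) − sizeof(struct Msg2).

Frame: 0..2  prio  (2B, 2-aligned); 2..4  start_time  (2B, 2-aligned); 4..6  lock  (2B, 2-aligned); 6..8  -- padding (2B); 8..16  rss  (8B, 8-aligned); sizeof = 16, alignof = 8
0..4  n_entries  (4B, 4-aligned)
4..5  mtime  (1B, 1-aligned)
5..6  -- padding (1B)
6..8  offset  (2B, 2-aligned)
8..16  blocks  (8B, 8-aligned)
16..24  inode  (8B, 8-aligned)
24..28  version  (4B, 4-aligned)
28..30  signature  (2B, 2-aligned)
30..32  -- padding (2B)
32..36  reserved  (4B, 4-aligned)
36..40  -- padding (4B)
40..56  attrs  (16B, 8-aligned)
56..57  size  (1B, 1-aligned)
57..64  -- tail padding (7B)
sizeof = 64, alignof = 8
— Msg2 —
0..16  attrs  (16B, 8-aligned)
16..24  blocks  (8B, 8-aligned)
24..32  inode  (8B, 8-aligned)
32..36  n_entries  (4B, 4-aligned)
36..40  version  (4B, 4-aligned)
40..44  reserved  (4B, 4-aligned)
44..46  offset  (2B, 2-aligned)
46..48  signature  (2B, 2-aligned)
48..49  mtime  (1B, 1-aligned)
49..50  size  (1B, 1-aligned)
50..56  -- tail padding (6B)
sizeof = 56, alignof = 8
64 − 56 = 8

8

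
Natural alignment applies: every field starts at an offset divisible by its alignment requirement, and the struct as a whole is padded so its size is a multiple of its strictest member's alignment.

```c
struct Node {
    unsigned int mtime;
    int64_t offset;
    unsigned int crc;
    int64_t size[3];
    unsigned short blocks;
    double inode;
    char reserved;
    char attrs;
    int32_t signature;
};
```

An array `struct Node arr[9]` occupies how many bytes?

@0: mtime [4B, align 4] → 4
+4 pad (align 8)
@8: offset [8B, align 8] → 16
@16: crc [4B, align 4] → 20
+4 pad (align 8)
@24: size [24B, align 8] → 48
@48: blocks [2B, align 2] → 50
+6 pad (align 8)
@56: inode [8B, align 8] → 64
@64: reserved [1B, align 1] → 65
@65: attrs [1B, align 1] → 66
+2 pad (align 4)
@68: signature [4B, align 4] → 72
size 72, align 8
array of 9: 9 × 72 = 648

648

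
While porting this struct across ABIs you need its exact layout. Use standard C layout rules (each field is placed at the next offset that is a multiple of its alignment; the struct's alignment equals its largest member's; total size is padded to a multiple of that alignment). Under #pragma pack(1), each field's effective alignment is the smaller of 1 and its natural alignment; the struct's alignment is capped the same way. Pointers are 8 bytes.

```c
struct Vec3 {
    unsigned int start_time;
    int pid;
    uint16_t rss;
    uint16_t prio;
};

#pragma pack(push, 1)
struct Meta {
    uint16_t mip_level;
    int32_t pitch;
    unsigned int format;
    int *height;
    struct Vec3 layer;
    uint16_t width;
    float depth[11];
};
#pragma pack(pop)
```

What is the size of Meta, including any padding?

Vec3: @0: start_time [4B, align 4] → 4; @4: pid [4B, align 4] → 8; @8: rss [2B, align 2] → 10; @10: prio [2B, align 2] → 12; size 12, align 4
@0: mip_level [2B, align 1] → 2
@2: pitch [4B, align 1] → 6
@6: format [4B, align 1] → 10
@10: height [8B, align 1] → 18
@18: layer [12B, align 1] → 30
@30: width [2B, align 1] → 32
@32: depth [44B, align 1] → 76
size 76, align 1

76 bytes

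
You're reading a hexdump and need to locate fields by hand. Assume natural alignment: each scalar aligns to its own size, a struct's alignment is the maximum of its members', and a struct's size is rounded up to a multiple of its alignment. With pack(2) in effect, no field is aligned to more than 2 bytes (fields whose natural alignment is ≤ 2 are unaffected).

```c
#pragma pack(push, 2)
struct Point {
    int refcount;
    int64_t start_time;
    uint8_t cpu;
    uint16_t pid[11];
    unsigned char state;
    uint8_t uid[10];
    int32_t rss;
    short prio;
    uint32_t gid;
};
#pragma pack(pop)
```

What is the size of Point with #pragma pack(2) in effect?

58

0..4  refcount  (4B, 2-aligned)
4..12  start_time  (8B, 2-aligned)
12..13  cpu  (1B, 1-aligned)
13..14  -- padding (1B)
14..36  pid  (22B, 2-aligned)
36..37  state  (1B, 1-aligned)
37..47  uid  (10B, 1-aligned)
47..48  -- padding (1B)
48..52  rss  (4B, 2-aligned)
52..54  prio  (2B, 2-aligned)
54..58  gid  (4B, 2-aligned)
sizeof = 58, alignof = 2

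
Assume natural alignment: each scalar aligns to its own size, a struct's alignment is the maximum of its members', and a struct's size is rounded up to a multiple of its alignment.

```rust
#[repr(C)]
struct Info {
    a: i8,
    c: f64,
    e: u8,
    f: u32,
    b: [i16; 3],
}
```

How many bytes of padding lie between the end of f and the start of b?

0..1  a  (1B, 1-aligned)
1..8  -- padding (7B)
8..16  c  (8B, 8-aligned)
16..17  e  (1B, 1-aligned)
17..20  -- padding (3B)
20..24  f  (4B, 4-aligned)
24..30  b  (6B, 2-aligned)

0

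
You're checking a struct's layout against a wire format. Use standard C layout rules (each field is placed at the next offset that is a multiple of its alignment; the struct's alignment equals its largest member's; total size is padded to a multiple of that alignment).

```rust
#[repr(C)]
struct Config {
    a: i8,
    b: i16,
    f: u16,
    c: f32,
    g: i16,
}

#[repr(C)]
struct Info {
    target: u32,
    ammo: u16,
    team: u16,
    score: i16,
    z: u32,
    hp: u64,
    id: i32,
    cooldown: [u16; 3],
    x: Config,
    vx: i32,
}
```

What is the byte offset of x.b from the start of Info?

38

Config: 0..1  a  (1B, 1-aligned); 1..2  -- padding (1B); 2..4  b  (2B, 2-aligned); 4..6  f  (2B, 2-aligned); 6..8  -- padding (2B); 8..12  c  (4B, 4-aligned); 12..14  g  (2B, 2-aligned); 14..16  -- tail padding (2B); sizeof = 16, alignof = 4
0..4  target  (4B, 4-aligned)
4..6  ammo  (2B, 2-aligned)
6..8  team  (2B, 2-aligned)
8..10  score  (2B, 2-aligned)
10..12  -- padding (2B)
12..16  z  (4B, 4-aligned)
16..24  hp  (8B, 8-aligned)
24..28  id  (4B, 4-aligned)
28..34  cooldown  (6B, 2-aligned)
34..36  -- padding (2B)
36..52  x  (16B, 4-aligned)
within Config: b at 2
36 + 2 = 38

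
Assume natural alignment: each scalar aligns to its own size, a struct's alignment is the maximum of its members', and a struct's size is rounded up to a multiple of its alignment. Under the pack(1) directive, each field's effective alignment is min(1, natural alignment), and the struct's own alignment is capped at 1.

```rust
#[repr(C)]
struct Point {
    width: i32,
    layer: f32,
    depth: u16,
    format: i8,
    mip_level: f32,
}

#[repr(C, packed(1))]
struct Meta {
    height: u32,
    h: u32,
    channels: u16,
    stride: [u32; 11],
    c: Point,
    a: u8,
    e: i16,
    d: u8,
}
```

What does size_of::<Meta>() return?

74 bytes

Point: 0..4  width  (4B, 4-aligned); 4..8  layer  (4B, 4-aligned); 8..10  depth  (2B, 2-aligned); 10..11  format  (1B, 1-aligned); 11..12  -- padding (1B); 12..16  mip_level  (4B, 4-aligned); sizeof = 16, alignof = 4
0..4  height  (4B, 1-aligned)
4..8  h  (4B, 1-aligned)
8..10  channels  (2B, 1-aligned)
10..54  stride  (44B, 1-aligned)
54..70  c  (16B, 1-aligned)
70..71  a  (1B, 1-aligned)
71..73  e  (2B, 1-aligned)
73..74  d  (1B, 1-aligned)
sizeof = 74, alignof = 1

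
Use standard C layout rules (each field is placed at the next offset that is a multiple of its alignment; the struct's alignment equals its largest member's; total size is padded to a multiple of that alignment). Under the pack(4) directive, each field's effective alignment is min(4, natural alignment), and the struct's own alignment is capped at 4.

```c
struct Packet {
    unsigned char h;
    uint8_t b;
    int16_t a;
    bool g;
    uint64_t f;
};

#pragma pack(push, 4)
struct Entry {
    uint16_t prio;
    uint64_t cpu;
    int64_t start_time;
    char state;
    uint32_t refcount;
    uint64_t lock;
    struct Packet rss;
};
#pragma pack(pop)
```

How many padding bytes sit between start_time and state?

0

Packet: h at 0 (size 1, align 1) → ends 1; b at 1 (size 1, align 1) → ends 2; a at 2 (size 2, align 2) → ends 4; g at 4 (size 1, align 1) → ends 5; pad 3 to align 8 for f; f at 8 (size 8, align 8) → ends 16; total 16 bytes, alignment 8
prio at 0 (size 2, align 2) → ends 2
pad 2 to align 4 for cpu
cpu at 4 (size 8, align 4) → ends 12
start_time at 12 (size 8, align 4) → ends 20
state at 20 (size 1, align 1) → ends 21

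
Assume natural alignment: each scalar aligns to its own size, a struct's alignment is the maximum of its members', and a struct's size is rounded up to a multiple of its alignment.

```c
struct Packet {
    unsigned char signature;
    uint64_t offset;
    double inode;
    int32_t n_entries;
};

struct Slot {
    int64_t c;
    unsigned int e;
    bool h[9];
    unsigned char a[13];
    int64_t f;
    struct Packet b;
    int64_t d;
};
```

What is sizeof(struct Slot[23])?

Packet: 0..1  signature  (1B, 1-aligned); 1..8  -- padding (7B); 8..16  offset  (8B, 8-aligned); 16..24  inode  (8B, 8-aligned); 24..28  n_entries  (4B, 4-aligned); 28..32  -- tail padding (4B); sizeof = 32, alignof = 8
0..8  c  (8B, 8-aligned)
8..12  e  (4B, 4-aligned)
12..21  h  (9B, 1-aligned)
21..34  a  (13B, 1-aligned)
34..40  -- padding (6B)
40..48  f  (8B, 8-aligned)
48..80  b  (32B, 8-aligned)
80..88  d  (8B, 8-aligned)
sizeof = 88, alignof = 8
array of 23: 23 × 88 = 2024

2024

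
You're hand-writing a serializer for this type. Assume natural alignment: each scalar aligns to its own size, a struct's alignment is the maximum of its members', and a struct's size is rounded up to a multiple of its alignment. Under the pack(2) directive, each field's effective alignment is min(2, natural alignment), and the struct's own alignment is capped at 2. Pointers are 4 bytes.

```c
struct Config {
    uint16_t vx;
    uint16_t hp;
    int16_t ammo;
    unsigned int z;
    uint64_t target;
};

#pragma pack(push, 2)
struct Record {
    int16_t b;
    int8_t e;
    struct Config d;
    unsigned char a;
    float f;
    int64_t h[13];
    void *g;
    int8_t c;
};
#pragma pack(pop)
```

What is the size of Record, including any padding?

Config: 0..2  vx  (2B, 2-aligned); 2..4  hp  (2B, 2-aligned); 4..6  ammo  (2B, 2-aligned); 6..8  -- padding (2B); 8..12  z  (4B, 4-aligned); 12..16  -- padding (4B); 16..24  target  (8B, 8-aligned); sizeof = 24, alignof = 8
0..2  b  (2B, 2-aligned)
2..3  e  (1B, 1-aligned)
3..4  -- padding (1B)
4..28  d  (24B, 2-aligned)
28..29  a  (1B, 1-aligned)
29..30  -- padding (1B)
30..34  f  (4B, 2-aligned)
34..138  h  (104B, 2-aligned)
138..142  g  (4B, 2-aligned)
142..143  c  (1B, 1-aligned)
143..144  -- tail padding (1B)
sizeof = 144, alignof = 2

144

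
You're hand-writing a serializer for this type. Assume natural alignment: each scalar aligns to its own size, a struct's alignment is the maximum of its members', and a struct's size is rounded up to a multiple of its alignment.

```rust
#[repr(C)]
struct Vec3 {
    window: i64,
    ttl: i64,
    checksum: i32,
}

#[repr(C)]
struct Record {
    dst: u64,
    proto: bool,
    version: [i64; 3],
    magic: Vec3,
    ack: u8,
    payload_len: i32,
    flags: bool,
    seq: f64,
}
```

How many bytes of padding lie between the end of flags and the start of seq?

7

Vec3: window at 0 (size 8, align 8) → ends 8; ttl at 8 (size 8, align 8) → ends 16; checksum at 16 (size 4, align 4) → ends 20; tail pad 4 to reach multiple of 8; total 24 bytes, alignment 8
dst at 0 (size 8, align 8) → ends 8
proto at 8 (size 1, align 1) → ends 9
pad 7 to align 8 for version
version at 16 (size 24, align 8) → ends 40
magic at 40 (size 24, align 8) → ends 64
ack at 64 (size 1, align 1) → ends 65
pad 3 to align 4 for payload_len
payload_len at 68 (size 4, align 4) → ends 72
flags at 72 (size 1, align 1) → ends 73
pad 7 to align 8 for seq
seq at 80 (size 8, align 8) → ends 88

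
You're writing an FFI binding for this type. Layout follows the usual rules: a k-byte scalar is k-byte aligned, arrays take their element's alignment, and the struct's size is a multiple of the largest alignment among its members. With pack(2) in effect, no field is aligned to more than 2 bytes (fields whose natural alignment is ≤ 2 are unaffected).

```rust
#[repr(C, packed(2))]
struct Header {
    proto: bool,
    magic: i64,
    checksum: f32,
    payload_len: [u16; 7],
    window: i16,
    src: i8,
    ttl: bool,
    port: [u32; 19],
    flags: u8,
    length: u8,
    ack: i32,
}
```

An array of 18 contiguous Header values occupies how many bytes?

2052

proto at 0 (size 1, align 1) → ends 1
pad 1 to align 2 for magic
magic at 2 (size 8, align 2) → ends 10
checksum at 10 (size 4, align 2) → ends 14
payload_len at 14 (size 14, align 2) → ends 28
window at 28 (size 2, align 2) → ends 30
src at 30 (size 1, align 1) → ends 31
ttl at 31 (size 1, align 1) → ends 32
port at 32 (size 76, align 2) → ends 108
flags at 108 (size 1, align 1) → ends 109
length at 109 (size 1, align 1) → ends 110
ack at 110 (size 4, align 2) → ends 114
total 114 bytes, alignment 2
array of 18: 18 × 114 = 2052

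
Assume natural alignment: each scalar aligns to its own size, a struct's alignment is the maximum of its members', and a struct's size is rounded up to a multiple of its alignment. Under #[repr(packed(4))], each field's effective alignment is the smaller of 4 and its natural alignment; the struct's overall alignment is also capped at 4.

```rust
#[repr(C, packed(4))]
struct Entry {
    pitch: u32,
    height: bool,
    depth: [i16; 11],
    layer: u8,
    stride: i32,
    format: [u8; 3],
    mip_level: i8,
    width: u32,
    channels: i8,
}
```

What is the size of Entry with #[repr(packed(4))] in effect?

48

@0: pitch [4B, align 4] → 4
@4: height [1B, align 1] → 5
+1 pad (align 2)
@6: depth [22B, align 2] → 28
@28: layer [1B, align 1] → 29
+3 pad (align 4)
@32: stride [4B, align 4] → 36
@36: format [3B, align 1] → 39
@39: mip_level [1B, align 1] → 40
@40: width [4B, align 4] → 44
@44: channels [1B, align 1] → 45
+3 tail pad (align 4)
size 48, align 4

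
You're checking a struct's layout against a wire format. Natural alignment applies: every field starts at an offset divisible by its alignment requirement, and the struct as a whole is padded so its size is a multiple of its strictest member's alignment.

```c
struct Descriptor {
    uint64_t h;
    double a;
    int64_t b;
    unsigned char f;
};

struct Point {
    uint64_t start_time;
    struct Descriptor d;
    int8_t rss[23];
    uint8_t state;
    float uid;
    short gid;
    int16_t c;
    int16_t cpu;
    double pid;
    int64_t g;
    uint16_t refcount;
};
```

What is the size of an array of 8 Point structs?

832

Descriptor: h at 0 (size 8, align 8) → ends 8; a at 8 (size 8, align 8) → ends 16; b at 16 (size 8, align 8) → ends 24; f at 24 (size 1, align 1) → ends 25; tail pad 7 to reach multiple of 8; total 32 bytes, alignment 8
start_time at 0 (size 8, align 8) → ends 8
d at 8 (size 32, align 8) → ends 40
rss at 40 (size 23, align 1) → ends 63
state at 63 (size 1, align 1) → ends 64
uid at 64 (size 4, align 4) → ends 68
gid at 68 (size 2, align 2) → ends 70
c at 70 (size 2, align 2) → ends 72
cpu at 72 (size 2, align 2) → ends 74
pad 6 to align 8 for pid
pid at 80 (size 8, align 8) → ends 88
g at 88 (size 8, align 8) → ends 96
refcount at 96 (size 2, align 2) → ends 98
tail pad 6 to reach multiple of 8
total 104 bytes, alignment 8
array of 8: 8 × 104 = 832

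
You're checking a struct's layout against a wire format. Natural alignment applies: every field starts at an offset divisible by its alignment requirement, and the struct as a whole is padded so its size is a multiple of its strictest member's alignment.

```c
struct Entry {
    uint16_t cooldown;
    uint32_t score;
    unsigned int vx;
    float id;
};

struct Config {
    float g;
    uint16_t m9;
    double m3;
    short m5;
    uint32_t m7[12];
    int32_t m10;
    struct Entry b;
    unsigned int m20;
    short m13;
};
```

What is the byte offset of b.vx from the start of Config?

Entry: @0: cooldown [2B, align 2] → 2; +2 pad (align 4); @4: score [4B, align 4] → 8; @8: vx [4B, align 4] → 12; @12: id [4B, align 4] → 16; size 16, align 4
@0: g [4B, align 4] → 4
@4: m9 [2B, align 2] → 6
+2 pad (align 8)
@8: m3 [8B, align 8] → 16
@16: m5 [2B, align 2] → 18
+2 pad (align 4)
@20: m7 [48B, align 4] → 68
@68: m10 [4B, align 4] → 72
@72: b [16B, align 4] → 88
within Entry: vx at 8
72 + 8 = 80

80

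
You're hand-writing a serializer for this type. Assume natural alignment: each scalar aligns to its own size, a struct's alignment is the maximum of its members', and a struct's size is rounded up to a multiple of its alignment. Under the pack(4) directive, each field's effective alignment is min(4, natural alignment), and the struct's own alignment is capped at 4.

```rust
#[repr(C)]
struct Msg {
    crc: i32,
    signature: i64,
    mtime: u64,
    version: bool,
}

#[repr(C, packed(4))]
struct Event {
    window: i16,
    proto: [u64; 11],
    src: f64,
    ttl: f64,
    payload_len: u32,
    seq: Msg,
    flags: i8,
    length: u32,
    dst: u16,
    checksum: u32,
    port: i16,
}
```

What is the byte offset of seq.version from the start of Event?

136

Msg: @0: crc [4B, align 4] → 4; +4 pad (align 8); @8: signature [8B, align 8] → 16; @16: mtime [8B, align 8] → 24; @24: version [1B, align 1] → 25; +7 tail pad (align 8); size 32, align 8
@0: window [2B, align 2] → 2
+2 pad (align 4)
@4: proto [88B, align 4] → 92
@92: src [8B, align 4] → 100
@100: ttl [8B, align 4] → 108
@108: payload_len [4B, align 4] → 112
@112: seq [32B, align 4] → 144
within Msg: version at 24
112 + 24 = 136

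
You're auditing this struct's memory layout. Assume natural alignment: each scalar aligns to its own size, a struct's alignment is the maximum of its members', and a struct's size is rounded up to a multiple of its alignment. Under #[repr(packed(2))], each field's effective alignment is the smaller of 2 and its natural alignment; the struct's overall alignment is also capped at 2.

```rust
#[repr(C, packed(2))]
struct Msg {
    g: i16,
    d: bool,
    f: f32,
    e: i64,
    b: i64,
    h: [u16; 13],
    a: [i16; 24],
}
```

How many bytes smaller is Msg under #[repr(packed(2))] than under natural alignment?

natural layout:
  g at 0 (size 2, align 2) → ends 2
  d at 2 (size 1, align 1) → ends 3
  pad 1 to align 4 for f
  f at 4 (size 4, align 4) → ends 8
  e at 8 (size 8, align 8) → ends 16
  b at 16 (size 8, align 8) → ends 24
  h at 24 (size 26, align 2) → ends 50
  a at 50 (size 48, align 2) → ends 98
  tail pad 6 to reach multiple of 8
  total 104 bytes, alignment 8
packed(2) layout:
  g at 0 (size 2, align 2) → ends 2
  d at 2 (size 1, align 1) → ends 3
  pad 1 to align 2 for f
  f at 4 (size 4, align 2) → ends 8
  e at 8 (size 8, align 2) → ends 16
  b at 16 (size 8, align 2) → ends 24
  h at 24 (size 26, align 2) → ends 50
  a at 50 (size 48, align 2) → ends 98
  total 98 bytes, alignment 2
104 − 98 = 6

6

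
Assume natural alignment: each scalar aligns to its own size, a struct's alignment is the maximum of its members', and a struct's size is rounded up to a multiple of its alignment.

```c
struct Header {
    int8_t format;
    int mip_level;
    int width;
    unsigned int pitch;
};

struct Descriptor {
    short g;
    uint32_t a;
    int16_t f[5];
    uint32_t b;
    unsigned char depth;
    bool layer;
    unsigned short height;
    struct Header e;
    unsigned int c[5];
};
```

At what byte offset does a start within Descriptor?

Header: format at 0 (size 1, align 1) → ends 1; pad 3 to align 4 for mip_level; mip_level at 4 (size 4, align 4) → ends 8; width at 8 (size 4, align 4) → ends 12; pitch at 12 (size 4, align 4) → ends 16; total 16 bytes, alignment 4
g at 0 (size 2, align 2) → ends 2
pad 2 to align 4 for a
a at 4 (size 4, align 4) → ends 8

4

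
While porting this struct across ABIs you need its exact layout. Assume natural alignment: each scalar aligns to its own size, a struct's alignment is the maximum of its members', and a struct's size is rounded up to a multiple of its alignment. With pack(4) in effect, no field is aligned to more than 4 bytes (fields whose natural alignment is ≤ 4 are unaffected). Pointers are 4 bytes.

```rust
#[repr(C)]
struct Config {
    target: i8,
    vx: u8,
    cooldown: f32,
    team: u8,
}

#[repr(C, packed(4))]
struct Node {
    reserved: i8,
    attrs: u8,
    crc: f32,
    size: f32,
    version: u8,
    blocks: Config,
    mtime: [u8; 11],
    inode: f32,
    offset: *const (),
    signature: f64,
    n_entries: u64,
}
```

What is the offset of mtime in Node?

28

Config: target at 0 (size 1, align 1) → ends 1; vx at 1 (size 1, align 1) → ends 2; pad 2 to align 4 for cooldown; cooldown at 4 (size 4, align 4) → ends 8; team at 8 (size 1, align 1) → ends 9; tail pad 3 to reach multiple of 4; total 12 bytes, alignment 4
reserved at 0 (size 1, align 1) → ends 1
attrs at 1 (size 1, align 1) → ends 2
pad 2 to align 4 for crc
crc at 4 (size 4, align 4) → ends 8
size at 8 (size 4, align 4) → ends 12
version at 12 (size 1, align 1) → ends 13
pad 3 to align 4 for blocks
blocks at 16 (size 12, align 4) → ends 28
mtime at 28 (size 11, align 1) → ends 39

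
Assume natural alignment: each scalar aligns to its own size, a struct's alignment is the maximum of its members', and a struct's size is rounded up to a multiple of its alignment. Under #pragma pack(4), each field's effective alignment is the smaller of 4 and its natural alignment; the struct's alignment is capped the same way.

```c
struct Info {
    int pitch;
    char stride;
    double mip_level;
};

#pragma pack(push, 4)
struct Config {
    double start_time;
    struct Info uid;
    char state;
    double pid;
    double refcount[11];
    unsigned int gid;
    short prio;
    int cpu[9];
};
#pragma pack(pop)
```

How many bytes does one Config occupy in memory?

168 bytes

Info: 0..4  pitch  (4B, 4-aligned); 4..5  stride  (1B, 1-aligned); 5..8  -- padding (3B); 8..16  mip_level  (8B, 8-aligned); sizeof = 16, alignof = 8
0..8  start_time  (8B, 4-aligned)
8..24  uid  (16B, 4-aligned)
24..25  state  (1B, 1-aligned)
25..28  -- padding (3B)
28..36  pid  (8B, 4-aligned)
36..124  refcount  (88B, 4-aligned)
124..128  gid  (4B, 4-aligned)
128..130  prio  (2B, 2-aligned)
130..132  -- padding (2B)
132..168  cpu  (36B, 4-aligned)
sizeof = 168, alignof = 4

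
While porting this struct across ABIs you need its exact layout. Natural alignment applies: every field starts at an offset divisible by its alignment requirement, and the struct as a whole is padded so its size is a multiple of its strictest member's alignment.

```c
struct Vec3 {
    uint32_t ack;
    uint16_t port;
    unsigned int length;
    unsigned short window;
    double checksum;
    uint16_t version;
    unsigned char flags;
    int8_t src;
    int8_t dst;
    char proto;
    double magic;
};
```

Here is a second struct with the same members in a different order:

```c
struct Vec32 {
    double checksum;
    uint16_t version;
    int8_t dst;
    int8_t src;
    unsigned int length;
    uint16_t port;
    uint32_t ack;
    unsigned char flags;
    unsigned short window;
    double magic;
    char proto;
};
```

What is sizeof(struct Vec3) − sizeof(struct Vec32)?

-8

0..4  ack  (4B, 4-aligned)
4..6  port  (2B, 2-aligned)
6..8  -- padding (2B)
8..12  length  (4B, 4-aligned)
12..14  window  (2B, 2-aligned)
14..16  -- padding (2B)
16..24  checksum  (8B, 8-aligned)
24..26  version  (2B, 2-aligned)
26..27  flags  (1B, 1-aligned)
27..28  src  (1B, 1-aligned)
28..29  dst  (1B, 1-aligned)
29..30  proto  (1B, 1-aligned)
30..32  -- padding (2B)
32..40  magic  (8B, 8-aligned)
sizeof = 40, alignof = 8
— Vec32 —
0..8  checksum  (8B, 8-aligned)
8..10  version  (2B, 2-aligned)
10..11  dst  (1B, 1-aligned)
11..12  src  (1B, 1-aligned)
12..16  length  (4B, 4-aligned)
16..18  port  (2B, 2-aligned)
18..20  -- padding (2B)
20..24  ack  (4B, 4-aligned)
24..25  flags  (1B, 1-aligned)
25..26  -- padding (1B)
26..28  window  (2B, 2-aligned)
28..32  -- padding (4B)
32..40  magic  (8B, 8-aligned)
40..41  proto  (1B, 1-aligned)
41..48  -- tail padding (7B)
sizeof = 48, alignof = 8
40 − 48 = -8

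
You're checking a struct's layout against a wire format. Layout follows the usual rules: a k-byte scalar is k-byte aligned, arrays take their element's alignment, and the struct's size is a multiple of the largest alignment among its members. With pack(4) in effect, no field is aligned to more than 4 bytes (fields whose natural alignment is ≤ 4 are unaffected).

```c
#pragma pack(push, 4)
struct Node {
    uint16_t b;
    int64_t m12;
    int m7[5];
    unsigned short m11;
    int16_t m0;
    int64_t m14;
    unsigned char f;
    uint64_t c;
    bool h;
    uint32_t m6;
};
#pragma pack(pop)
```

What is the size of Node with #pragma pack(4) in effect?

b at 0 (size 2, align 2) → ends 2
pad 2 to align 4 for m12
m12 at 4 (size 8, align 4) → ends 12
m7 at 12 (size 20, align 4) → ends 32
m11 at 32 (size 2, align 2) → ends 34
m0 at 34 (size 2, align 2) → ends 36
m14 at 36 (size 8, align 4) → ends 44
f at 44 (size 1, align 1) → ends 45
pad 3 to align 4 for c
c at 48 (size 8, align 4) → ends 56
h at 56 (size 1, align 1) → ends 57
pad 3 to align 4 for m6
m6 at 60 (size 4, align 4) → ends 64
total 64 bytes, alignment 4

64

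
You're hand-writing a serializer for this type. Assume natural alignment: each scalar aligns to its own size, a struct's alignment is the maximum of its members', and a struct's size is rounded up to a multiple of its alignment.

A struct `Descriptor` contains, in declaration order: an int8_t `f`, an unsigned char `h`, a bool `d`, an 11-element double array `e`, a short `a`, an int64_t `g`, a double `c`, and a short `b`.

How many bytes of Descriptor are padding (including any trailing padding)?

f at 0 (size 1, align 1) → ends 1
h at 1 (size 1, align 1) → ends 2
d at 2 (size 1, align 1) → ends 3
pad 5 to align 8 for e
e at 8 (size 88, align 8) → ends 96
a at 96 (size 2, align 2) → ends 98
pad 6 to align 8 for g
g at 104 (size 8, align 8) → ends 112
c at 112 (size 8, align 8) → ends 120
b at 120 (size 2, align 2) → ends 122
tail pad 6 to reach multiple of 8
total 128 bytes, alignment 8
data bytes 111, size 128 → padding 17

17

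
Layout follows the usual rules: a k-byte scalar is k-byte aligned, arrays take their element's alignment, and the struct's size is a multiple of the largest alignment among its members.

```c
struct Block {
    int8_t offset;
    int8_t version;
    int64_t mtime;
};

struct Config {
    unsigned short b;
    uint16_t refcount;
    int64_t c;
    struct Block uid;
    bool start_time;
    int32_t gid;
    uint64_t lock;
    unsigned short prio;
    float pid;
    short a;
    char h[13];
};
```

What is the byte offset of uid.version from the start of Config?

Block: 0..1  offset  (1B, 1-aligned); 1..2  version  (1B, 1-aligned); 2..8  -- padding (6B); 8..16  mtime  (8B, 8-aligned); sizeof = 16, alignof = 8
0..2  b  (2B, 2-aligned)
2..4  refcount  (2B, 2-aligned)
4..8  -- padding (4B)
8..16  c  (8B, 8-aligned)
16..32  uid  (16B, 8-aligned)
within Block: version at 1
16 + 1 = 17

17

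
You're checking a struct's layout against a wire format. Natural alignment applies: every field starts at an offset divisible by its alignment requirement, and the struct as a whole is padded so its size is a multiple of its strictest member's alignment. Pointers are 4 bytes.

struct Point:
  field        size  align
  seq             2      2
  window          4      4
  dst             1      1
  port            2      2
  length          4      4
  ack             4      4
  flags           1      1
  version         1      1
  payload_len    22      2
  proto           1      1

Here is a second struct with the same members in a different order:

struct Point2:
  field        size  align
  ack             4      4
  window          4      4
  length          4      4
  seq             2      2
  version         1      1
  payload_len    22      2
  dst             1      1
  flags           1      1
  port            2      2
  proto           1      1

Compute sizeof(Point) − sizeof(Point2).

seq at 0 (size 2, align 2) → ends 2
pad 2 to align 4 for window
window at 4 (size 4, align 4) → ends 8
dst at 8 (size 1, align 1) → ends 9
pad 1 to align 2 for port
port at 10 (size 2, align 2) → ends 12
length at 12 (size 4, align 4) → ends 16
ack at 16 (size 4, align 4) → ends 20
flags at 20 (size 1, align 1) → ends 21
version at 21 (size 1, align 1) → ends 22
payload_len at 22 (size 22, align 2) → ends 44
proto at 44 (size 1, align 1) → ends 45
tail pad 3 to reach multiple of 4
total 48 bytes, alignment 4
— Point2 —
ack at 0 (size 4, align 4) → ends 4
window at 4 (size 4, align 4) → ends 8
length at 8 (size 4, align 4) → ends 12
seq at 12 (size 2, align 2) → ends 14
version at 14 (size 1, align 1) → ends 15
pad 1 to align 2 for payload_len
payload_len at 16 (size 22, align 2) → ends 38
dst at 38 (size 1, align 1) → ends 39
flags at 39 (size 1, align 1) → ends 40
port at 40 (size 2, align 2) → ends 42
proto at 42 (size 1, align 1) → ends 43
tail pad 1 to reach multiple of 4
total 44 bytes, alignment 4
48 − 44 = 4

4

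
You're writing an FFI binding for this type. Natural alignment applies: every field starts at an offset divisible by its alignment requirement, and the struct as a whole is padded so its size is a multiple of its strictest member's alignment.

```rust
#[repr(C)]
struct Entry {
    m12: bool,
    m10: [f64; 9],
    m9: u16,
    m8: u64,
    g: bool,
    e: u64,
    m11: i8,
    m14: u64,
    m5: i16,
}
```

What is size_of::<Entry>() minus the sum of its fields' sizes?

33

m12 at 0 (size 1, align 1) → ends 1
pad 7 to align 8 for m10
m10 at 8 (size 72, align 8) → ends 80
m9 at 80 (size 2, align 2) → ends 82
pad 6 to align 8 for m8
m8 at 88 (size 8, align 8) → ends 96
g at 96 (size 1, align 1) → ends 97
pad 7 to align 8 for e
e at 104 (size 8, align 8) → ends 112
m11 at 112 (size 1, align 1) → ends 113
pad 7 to align 8 for m14
m14 at 120 (size 8, align 8) → ends 128
m5 at 128 (size 2, align 2) → ends 130
tail pad 6 to reach multiple of 8
total 136 bytes, alignment 8
data bytes 103, size 136 → padding 33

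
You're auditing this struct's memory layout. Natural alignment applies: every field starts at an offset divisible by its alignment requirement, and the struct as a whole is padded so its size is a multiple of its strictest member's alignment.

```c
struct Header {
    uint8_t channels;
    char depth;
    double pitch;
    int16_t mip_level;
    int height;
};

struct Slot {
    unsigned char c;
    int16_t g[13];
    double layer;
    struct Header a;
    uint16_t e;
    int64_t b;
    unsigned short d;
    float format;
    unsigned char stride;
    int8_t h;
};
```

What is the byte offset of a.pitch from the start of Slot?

48

Header: @0: channels [1B, align 1] → 1; @1: depth [1B, align 1] → 2; +6 pad (align 8); @8: pitch [8B, align 8] → 16; @16: mip_level [2B, align 2] → 18; +2 pad (align 4); @20: height [4B, align 4] → 24; size 24, align 8
@0: c [1B, align 1] → 1
+1 pad (align 2)
@2: g [26B, align 2] → 28
+4 pad (align 8)
@32: layer [8B, align 8] → 40
@40: a [24B, align 8] → 64
within Header: pitch at 8
40 + 8 = 48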